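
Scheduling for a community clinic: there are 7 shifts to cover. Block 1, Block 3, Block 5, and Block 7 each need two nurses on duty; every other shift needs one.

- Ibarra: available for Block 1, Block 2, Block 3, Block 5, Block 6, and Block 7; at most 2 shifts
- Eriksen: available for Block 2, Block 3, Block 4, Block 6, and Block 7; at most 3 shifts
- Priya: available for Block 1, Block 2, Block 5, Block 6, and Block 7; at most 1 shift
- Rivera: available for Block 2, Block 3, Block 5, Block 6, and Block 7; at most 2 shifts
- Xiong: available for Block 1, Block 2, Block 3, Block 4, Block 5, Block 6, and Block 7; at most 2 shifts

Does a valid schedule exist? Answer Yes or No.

Total capacity is 2+3+1+2+2 = 10 but 11 worker-slots are needed — infeasible.

No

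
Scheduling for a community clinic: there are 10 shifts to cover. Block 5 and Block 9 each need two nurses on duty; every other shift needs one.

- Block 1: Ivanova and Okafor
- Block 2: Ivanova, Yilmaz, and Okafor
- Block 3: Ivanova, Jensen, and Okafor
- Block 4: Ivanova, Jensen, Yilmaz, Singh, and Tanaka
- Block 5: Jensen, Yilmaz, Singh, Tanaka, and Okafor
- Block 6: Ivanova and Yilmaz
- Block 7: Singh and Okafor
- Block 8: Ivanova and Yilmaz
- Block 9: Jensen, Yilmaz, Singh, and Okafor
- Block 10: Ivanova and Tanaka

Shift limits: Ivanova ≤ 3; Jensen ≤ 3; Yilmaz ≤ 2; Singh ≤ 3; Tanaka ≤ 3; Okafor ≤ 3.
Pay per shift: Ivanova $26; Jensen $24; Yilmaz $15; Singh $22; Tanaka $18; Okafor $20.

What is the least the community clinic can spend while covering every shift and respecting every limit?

$234

Picking the cheapest available nurse for each shift independently would cost $206, but that ignores the shift limits.
An optimal schedule: Block 1→Okafor, Block 2→Okafor, Block 3→Okafor, Block 4→Tanaka, Block 5→Tanaka+Singh, Block 6→Yilmaz, Block 7→Singh, Block 8→Yilmaz, Block 9→Singh+Jensen, Block 10→Tanaka.
Total: 20 + 20 + 20 + 18 + 18 + 22 + 15 + 22 + 15 + 22 + 24 + 18 = $234.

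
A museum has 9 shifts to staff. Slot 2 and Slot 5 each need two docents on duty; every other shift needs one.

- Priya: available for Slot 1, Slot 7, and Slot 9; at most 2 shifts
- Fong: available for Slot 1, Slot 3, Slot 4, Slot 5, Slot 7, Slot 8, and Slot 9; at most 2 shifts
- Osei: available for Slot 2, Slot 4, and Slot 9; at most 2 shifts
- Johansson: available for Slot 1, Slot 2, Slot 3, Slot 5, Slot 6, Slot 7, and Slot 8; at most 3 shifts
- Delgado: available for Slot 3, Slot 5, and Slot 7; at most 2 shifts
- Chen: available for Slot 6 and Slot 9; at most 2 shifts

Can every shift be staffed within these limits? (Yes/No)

Slot 2 can only be covered by Osei and Johansson, so that assignment is forced.
One valid schedule: Slot 1→Priya, Slot 2→Osei+Johansson, Slot 3→Delgado, Slot 4→Fong, Slot 5→Johansson+Delgado, Slot 6→Johansson, Slot 7→Priya, Slot 8→Fong, Slot 9→Osei.
Loads: Priya 2/2, Fong 2/2, Osei 2/2, Johansson 3/3, Delgado 2/2, Chen 0/2 — all within limits.

Yes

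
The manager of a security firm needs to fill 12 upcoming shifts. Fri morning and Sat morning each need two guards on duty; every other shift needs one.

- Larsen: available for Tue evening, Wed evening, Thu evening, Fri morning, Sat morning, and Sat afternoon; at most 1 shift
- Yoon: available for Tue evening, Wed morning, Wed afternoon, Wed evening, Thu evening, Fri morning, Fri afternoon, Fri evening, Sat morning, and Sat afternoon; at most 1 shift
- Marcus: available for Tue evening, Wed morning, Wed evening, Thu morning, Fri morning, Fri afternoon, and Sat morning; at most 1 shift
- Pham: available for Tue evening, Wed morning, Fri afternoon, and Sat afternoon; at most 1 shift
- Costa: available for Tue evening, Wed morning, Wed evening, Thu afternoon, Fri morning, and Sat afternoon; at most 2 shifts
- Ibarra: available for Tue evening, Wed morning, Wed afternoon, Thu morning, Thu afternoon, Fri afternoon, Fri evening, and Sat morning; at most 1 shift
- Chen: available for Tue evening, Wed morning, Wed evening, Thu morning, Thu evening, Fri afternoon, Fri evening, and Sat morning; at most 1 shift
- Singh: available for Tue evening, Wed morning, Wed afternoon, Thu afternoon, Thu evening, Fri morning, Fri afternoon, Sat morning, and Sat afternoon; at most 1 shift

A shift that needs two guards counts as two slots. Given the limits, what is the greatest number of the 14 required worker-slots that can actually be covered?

9

Total capacity across all guards is 1+1+1+1+2+1+1+1 = 9, and 14 slots are needed, so at most 9 can be filled.
An assignment achieving 9: Wed afternoon→Yoon, Wed evening→Costa, Thu morning→Marcus, Thu afternoon→Costa, Thu evening→Larsen, Fri morning→Singh, Fri afternoon→Chen, Fri evening→Ibarra, Sat afternoon→Pham.
Loads: Larsen 1/1, Yoon 1/1, Marcus 1/1, Pham 1/1, Costa 2/2, Ibarra 1/1, Chen 1/1, Singh 1/1.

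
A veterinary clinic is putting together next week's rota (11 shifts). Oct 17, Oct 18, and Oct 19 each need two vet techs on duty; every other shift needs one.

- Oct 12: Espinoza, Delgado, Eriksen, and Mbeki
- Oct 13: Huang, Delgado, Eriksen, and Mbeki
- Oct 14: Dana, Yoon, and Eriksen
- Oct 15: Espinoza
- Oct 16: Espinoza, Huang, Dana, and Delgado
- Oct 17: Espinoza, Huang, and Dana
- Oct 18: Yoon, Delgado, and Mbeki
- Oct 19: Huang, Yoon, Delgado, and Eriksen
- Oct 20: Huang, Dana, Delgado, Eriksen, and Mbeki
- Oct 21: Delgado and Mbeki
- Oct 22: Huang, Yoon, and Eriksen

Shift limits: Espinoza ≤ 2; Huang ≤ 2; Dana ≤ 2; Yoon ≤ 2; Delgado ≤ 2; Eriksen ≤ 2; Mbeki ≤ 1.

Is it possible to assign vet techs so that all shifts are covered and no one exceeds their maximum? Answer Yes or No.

No

Total capacity is 2+2+2+2+2+2+1 = 13 but 14 worker-slots are needed — infeasible.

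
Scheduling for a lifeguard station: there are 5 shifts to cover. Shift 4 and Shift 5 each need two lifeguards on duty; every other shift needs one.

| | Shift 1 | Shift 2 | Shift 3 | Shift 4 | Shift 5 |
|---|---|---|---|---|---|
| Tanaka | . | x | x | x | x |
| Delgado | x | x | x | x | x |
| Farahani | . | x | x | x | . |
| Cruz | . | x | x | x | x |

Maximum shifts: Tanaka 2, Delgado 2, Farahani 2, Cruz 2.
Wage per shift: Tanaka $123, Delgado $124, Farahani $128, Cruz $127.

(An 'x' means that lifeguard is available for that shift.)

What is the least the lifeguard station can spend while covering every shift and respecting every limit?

Shift 1 can only be covered by Delgado, so that assignment is forced.
Picking the cheapest available lifeguard for each shift independently would cost $864, but that ignores the shift limits.
An optimal schedule: Shift 1→Delgado, Shift 2→Tanaka, Shift 3→Cruz, Shift 4→Cruz+Farahani, Shift 5→Tanaka+Delgado.
Total: 124 + 123 + 127 + 127 + 128 + 123 + 124 = $876.

$876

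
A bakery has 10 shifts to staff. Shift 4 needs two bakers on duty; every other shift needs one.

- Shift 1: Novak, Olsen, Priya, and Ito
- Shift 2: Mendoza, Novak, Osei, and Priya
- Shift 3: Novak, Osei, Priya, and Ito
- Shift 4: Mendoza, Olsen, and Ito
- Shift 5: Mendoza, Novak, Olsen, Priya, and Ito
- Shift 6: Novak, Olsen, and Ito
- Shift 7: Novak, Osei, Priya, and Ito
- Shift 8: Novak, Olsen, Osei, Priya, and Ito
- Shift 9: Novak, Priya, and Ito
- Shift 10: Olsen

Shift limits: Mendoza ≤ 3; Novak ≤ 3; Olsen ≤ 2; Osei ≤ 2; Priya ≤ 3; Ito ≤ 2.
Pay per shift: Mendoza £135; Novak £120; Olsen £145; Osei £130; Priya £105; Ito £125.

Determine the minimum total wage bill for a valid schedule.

Shift 10 can only be covered by Olsen, so that assignment is forced.
Picking the cheapest available baker for each shift independently would cost £1260, but that ignores the shift limits.
An optimal schedule: Shift 1→Priya, Shift 2→Priya, Shift 3→Novak, Shift 4→Ito+Mendoza, Shift 5→Ito, Shift 6→Novak, Shift 7→Novak, Shift 8→Osei, Shift 9→Priya, Shift 10→Olsen.
Total: 105 + 105 + 120 + 125 + 135 + 125 + 120 + 120 + 130 + 105 + 145 = £1335.

£1335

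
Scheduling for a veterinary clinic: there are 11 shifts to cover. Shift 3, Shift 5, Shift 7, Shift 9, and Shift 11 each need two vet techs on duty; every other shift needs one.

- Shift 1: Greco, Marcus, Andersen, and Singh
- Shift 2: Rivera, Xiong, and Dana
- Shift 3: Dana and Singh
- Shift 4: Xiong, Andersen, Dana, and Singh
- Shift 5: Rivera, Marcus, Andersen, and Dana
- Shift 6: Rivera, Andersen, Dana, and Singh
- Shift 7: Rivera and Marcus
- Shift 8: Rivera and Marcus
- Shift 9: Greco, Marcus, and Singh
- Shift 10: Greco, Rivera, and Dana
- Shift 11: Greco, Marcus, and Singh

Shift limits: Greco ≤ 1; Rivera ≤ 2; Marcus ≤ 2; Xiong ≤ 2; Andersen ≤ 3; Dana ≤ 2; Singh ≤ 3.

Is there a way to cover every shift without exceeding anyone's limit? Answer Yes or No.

Total capacity is 1+2+2+2+3+2+3 = 15 but 16 worker-slots are needed — infeasible.

No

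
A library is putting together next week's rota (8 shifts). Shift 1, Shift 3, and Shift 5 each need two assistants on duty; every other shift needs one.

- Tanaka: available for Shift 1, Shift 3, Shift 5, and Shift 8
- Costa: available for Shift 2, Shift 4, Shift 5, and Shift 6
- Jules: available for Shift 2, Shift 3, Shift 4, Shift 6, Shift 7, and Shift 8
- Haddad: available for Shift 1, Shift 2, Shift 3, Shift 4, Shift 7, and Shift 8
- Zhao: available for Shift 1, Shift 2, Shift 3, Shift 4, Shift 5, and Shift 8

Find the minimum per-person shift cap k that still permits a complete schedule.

3

With 5 assistants and 11 worker-slots to fill, someone must work at least ⌈11/5⌉ = 3 shifts, so k ≥ 3.
k = 3 works: Shift 1→Tanaka+Haddad, Shift 2→Costa, Shift 3→Jules+Haddad, Shift 4→Jules, Shift 5→Tanaka+Costa, Shift 6→Costa, Shift 7→Jules, Shift 8→Tanaka.
Loads: Tanaka 3, Costa 3, Jules 3, Haddad 2, Zhao 0 — all ≤ 3.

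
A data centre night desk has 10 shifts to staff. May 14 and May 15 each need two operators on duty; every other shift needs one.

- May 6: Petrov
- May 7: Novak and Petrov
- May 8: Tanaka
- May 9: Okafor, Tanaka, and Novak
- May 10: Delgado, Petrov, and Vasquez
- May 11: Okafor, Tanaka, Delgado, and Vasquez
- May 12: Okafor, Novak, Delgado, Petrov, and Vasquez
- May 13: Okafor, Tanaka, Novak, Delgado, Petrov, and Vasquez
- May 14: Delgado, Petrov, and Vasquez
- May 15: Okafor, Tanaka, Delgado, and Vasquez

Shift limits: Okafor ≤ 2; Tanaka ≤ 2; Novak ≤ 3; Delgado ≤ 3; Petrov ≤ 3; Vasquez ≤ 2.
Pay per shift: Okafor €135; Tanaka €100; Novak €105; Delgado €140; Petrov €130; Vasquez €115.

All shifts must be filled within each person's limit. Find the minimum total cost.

May 6 can only be covered by Petrov, so that assignment is forced.
May 8 can only be covered by Tanaka, so that assignment is forced.
Picking the cheapest available operator for each shift independently would cost €1315, but that ignores the shift limits.
An optimal schedule: May 6→Petrov, May 7→Novak, May 8→Tanaka, May 9→Tanaka, May 10→Petrov, May 11→Okafor, May 12→Novak, May 13→Novak, May 14→Vasquez+Petrov, May 15→Vasquez+Okafor.
Total: 130 + 105 + 100 + 100 + 130 + 135 + 105 + 105 + 115 + 130 + 115 + 135 = €1405.

€1405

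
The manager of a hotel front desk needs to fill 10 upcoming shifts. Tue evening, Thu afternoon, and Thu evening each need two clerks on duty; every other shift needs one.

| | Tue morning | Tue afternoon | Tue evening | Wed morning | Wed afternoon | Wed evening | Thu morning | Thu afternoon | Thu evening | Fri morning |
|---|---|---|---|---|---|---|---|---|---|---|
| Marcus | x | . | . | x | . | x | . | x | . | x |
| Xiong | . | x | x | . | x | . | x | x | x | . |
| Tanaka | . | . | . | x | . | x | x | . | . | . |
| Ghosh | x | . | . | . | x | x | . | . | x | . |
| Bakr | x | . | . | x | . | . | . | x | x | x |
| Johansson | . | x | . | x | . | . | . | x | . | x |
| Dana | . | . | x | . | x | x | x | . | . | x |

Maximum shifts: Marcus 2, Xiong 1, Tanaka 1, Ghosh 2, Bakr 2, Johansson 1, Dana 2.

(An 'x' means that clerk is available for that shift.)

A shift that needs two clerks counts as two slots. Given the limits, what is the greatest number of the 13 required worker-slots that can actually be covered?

Total capacity across all clerks is 2+1+1+2+2+1+2 = 11, and 13 slots are needed, so at most 11 can be filled.
An assignment achieving 11: Tue morning→Marcus, Tue afternoon→Xiong, Tue evening→Dana, Wed morning→Marcus, Wed afternoon→Ghosh, Wed evening→Dana, Thu morning→Tanaka, Thu afternoon→Bakr+Johansson, Thu evening→Ghosh+Bakr.
Loads: Marcus 2/2, Xiong 1/1, Tanaka 1/1, Ghosh 2/2, Bakr 2/2, Johansson 1/1, Dana 2/2.

11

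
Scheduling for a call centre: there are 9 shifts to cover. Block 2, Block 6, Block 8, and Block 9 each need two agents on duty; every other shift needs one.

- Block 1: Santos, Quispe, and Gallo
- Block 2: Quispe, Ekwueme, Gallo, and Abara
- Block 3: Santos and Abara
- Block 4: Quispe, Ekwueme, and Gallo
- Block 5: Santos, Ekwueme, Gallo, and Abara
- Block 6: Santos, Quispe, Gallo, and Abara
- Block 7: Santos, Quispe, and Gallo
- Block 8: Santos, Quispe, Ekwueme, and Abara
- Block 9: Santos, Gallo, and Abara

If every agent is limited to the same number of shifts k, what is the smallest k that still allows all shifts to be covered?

With 5 agents and 13 worker-slots to fill, someone must work at least ⌈13/5⌉ = 3 shifts, so k ≥ 3.
k = 3 works: Block 1→Santos, Block 2→Quispe+Ekwueme, Block 3→Santos, Block 4→Quispe, Block 5→Ekwueme, Block 6→Quispe+Gallo, Block 7→Santos, Block 8→Ekwueme+Abara, Block 9→Gallo+Abara.
Loads: Santos 3, Quispe 3, Ekwueme 3, Gallo 2, Abara 2 — all ≤ 3.

3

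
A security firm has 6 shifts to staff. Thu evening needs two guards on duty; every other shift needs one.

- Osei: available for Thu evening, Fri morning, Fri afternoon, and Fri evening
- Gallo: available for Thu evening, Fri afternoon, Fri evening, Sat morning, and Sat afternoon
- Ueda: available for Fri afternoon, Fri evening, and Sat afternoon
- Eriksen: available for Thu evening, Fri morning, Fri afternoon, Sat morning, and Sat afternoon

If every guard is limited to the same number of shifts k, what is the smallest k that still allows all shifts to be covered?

With 4 guards and 7 worker-slots to fill, someone must work at least ⌈7/4⌉ = 2 shifts, so k ≥ 2.
k = 2 works: Thu evening→Osei+Gallo, Fri morning→Osei, Fri afternoon→Eriksen, Fri evening→Ueda, Sat morning→Gallo, Sat afternoon→Ueda.
Loads: Osei 2, Gallo 2, Ueda 2, Eriksen 1 — all ≤ 2.

2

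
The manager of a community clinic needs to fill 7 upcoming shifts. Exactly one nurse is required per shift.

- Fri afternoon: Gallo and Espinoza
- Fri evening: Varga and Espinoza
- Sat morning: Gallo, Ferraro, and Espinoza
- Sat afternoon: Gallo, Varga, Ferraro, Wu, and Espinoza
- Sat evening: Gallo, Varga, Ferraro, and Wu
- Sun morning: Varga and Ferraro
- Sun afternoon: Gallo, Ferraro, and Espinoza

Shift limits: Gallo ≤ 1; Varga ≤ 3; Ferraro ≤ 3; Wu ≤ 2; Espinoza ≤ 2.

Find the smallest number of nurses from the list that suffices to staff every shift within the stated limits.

3

7 slots to fill and no one can take more than 3, so at least ⌈7/3⌉ = 3 nurses are needed.
Gallo, Varga, and Ferraro alone can cover everything: Fri afternoon→Gallo, Fri evening→Varga, Sat morning→Ferraro, Sat afternoon→Varga, Sat evening→Ferraro, Sun morning→Varga, Sun afternoon→Ferraro.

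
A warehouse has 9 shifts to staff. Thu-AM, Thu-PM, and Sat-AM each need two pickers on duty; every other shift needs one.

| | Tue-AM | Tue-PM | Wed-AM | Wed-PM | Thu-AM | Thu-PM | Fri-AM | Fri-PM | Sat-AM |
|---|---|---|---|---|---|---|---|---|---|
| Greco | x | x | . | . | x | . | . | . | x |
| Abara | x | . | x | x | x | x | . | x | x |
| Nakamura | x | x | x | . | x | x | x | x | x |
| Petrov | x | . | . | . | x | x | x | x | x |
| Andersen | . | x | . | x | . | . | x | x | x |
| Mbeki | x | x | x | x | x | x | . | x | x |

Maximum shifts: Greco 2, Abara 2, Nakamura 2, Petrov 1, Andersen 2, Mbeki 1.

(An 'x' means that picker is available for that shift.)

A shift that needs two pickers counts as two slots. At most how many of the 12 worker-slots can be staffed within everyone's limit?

10

Total capacity across all pickers is 2+2+2+1+2+1 = 10, and 12 slots are needed, so at most 10 can be filled.
An assignment achieving 10: Tue-AM→Greco, Tue-PM→Greco, Wed-AM→Abara, Wed-PM→Abara, Thu-AM→Mbeki, Thu-PM→Nakamura+Petrov, Fri-AM→Nakamura, Fri-PM→Andersen, Sat-AM→Andersen.
Loads: Greco 2/2, Abara 2/2, Nakamura 2/2, Petrov 1/1, Andersen 2/2, Mbeki 1/1.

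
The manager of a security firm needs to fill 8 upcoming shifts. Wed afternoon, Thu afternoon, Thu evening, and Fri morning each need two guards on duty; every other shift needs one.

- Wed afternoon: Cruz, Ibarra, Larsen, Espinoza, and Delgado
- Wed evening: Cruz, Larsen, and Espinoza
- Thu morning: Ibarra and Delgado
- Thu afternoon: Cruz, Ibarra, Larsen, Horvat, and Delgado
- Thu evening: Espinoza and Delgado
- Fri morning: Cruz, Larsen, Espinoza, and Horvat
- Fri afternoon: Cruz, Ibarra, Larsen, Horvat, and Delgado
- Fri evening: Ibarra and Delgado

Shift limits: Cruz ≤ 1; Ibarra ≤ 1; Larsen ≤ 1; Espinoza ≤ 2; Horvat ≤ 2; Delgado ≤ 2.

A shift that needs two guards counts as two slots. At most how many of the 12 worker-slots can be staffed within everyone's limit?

Total capacity across all guards is 1+1+1+2+2+2 = 9, and 12 slots are needed, so at most 9 can be filled.
An assignment achieving 9: Wed evening→Cruz, Thu morning→Ibarra, Thu afternoon→Horvat, Thu evening→Espinoza+Delgado, Fri morning→Larsen+Espinoza, Fri afternoon→Horvat, Fri evening→Delgado.
Loads: Cruz 1/1, Ibarra 1/1, Larsen 1/1, Espinoza 2/2, Horvat 2/2, Delgado 2/2.

9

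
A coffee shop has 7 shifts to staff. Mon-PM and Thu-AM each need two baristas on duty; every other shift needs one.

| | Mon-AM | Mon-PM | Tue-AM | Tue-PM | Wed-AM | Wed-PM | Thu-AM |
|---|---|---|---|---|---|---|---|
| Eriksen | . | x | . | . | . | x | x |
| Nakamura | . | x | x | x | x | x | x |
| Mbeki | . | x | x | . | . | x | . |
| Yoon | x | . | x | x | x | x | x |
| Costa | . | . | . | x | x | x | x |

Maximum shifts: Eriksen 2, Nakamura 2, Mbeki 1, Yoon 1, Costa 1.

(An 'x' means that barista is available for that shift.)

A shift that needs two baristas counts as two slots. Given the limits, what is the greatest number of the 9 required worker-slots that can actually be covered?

Total capacity across all baristas is 2+2+1+1+1 = 7, and 9 slots are needed, so at most 7 can be filled.
An assignment achieving 7: Mon-AM→Yoon, Mon-PM→Eriksen+Nakamura, Tue-AM→Nakamura, Tue-PM→Costa, Wed-PM→Mbeki, Thu-AM→Eriksen.
Loads: Eriksen 2/2, Nakamura 2/2, Mbeki 1/1, Yoon 1/1, Costa 1/1.

7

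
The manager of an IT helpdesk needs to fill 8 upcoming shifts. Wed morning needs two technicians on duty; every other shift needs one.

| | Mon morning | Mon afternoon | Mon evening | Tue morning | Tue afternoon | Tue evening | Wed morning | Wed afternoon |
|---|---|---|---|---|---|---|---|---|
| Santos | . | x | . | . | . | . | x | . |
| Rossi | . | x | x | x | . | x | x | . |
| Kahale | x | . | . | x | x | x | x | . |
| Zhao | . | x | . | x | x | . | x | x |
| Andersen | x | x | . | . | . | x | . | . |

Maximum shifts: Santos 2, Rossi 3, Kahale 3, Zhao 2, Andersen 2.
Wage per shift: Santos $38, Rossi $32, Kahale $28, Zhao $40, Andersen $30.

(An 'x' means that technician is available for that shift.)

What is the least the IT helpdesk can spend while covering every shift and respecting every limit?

$280

Mon evening can only be covered by Rossi, so that assignment is forced.
Wed afternoon can only be covered by Zhao, so that assignment is forced.
Picking the cheapest available technician for each shift independently would cost $274, but that ignores the shift limits.
An optimal schedule: Mon morning→Kahale, Mon afternoon→Andersen, Mon evening→Rossi, Tue morning→Rossi, Tue afternoon→Kahale, Tue evening→Andersen, Wed morning→Kahale+Rossi, Wed afternoon→Zhao.
Total: 28 + 30 + 32 + 32 + 28 + 30 + 28 + 32 + 40 = $280.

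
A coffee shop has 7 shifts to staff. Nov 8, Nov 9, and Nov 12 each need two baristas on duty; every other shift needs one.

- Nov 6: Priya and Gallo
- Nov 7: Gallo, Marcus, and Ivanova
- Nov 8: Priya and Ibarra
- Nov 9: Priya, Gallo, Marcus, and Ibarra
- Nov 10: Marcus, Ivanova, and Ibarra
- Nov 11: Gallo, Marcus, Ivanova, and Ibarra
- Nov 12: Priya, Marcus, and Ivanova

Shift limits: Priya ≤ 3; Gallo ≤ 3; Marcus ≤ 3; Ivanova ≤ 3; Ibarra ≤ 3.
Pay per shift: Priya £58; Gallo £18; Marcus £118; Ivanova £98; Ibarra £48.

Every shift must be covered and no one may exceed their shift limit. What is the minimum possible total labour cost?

£470

Nov 8 can only be covered by Priya and Ibarra, so that assignment is forced.
Picking the cheapest available barista for each shift independently would cost £430, but that ignores the shift limits.
An optimal schedule: Nov 6→Gallo, Nov 7→Gallo, Nov 8→Ibarra+Priya, Nov 9→Ibarra+Priya, Nov 10→Ibarra, Nov 11→Gallo, Nov 12→Priya+Ivanova.
Total: 18 + 18 + 48 + 58 + 48 + 58 + 48 + 18 + 58 + 98 = £470.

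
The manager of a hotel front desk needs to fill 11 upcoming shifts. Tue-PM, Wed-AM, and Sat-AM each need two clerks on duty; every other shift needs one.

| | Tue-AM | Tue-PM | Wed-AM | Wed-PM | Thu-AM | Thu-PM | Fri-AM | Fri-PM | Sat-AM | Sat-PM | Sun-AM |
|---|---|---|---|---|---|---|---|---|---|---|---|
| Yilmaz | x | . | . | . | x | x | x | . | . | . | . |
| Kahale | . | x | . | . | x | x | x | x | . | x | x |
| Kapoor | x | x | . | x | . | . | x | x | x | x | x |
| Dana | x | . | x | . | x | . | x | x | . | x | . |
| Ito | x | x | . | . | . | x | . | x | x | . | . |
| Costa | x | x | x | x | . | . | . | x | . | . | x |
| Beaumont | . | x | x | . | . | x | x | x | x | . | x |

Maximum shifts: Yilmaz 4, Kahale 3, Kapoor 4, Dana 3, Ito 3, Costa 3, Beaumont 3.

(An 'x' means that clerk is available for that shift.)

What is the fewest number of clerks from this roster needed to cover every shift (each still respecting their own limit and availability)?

4

14 slots to fill and no one can take more than 4, so at least ⌈14/4⌉ = 4 clerks are needed.
Yilmaz, Kapoor, Dana, and Beaumont alone can cover everything: Tue-AM→Yilmaz, Tue-PM→Kapoor+Beaumont, Wed-AM→Dana+Beaumont, Wed-PM→Kapoor, Thu-AM→Yilmaz, Thu-PM→Yilmaz, Fri-AM→Yilmaz, Fri-PM→Dana, Sat-AM→Kapoor+Beaumont, Sat-PM→Dana, Sun-AM→Kapoor.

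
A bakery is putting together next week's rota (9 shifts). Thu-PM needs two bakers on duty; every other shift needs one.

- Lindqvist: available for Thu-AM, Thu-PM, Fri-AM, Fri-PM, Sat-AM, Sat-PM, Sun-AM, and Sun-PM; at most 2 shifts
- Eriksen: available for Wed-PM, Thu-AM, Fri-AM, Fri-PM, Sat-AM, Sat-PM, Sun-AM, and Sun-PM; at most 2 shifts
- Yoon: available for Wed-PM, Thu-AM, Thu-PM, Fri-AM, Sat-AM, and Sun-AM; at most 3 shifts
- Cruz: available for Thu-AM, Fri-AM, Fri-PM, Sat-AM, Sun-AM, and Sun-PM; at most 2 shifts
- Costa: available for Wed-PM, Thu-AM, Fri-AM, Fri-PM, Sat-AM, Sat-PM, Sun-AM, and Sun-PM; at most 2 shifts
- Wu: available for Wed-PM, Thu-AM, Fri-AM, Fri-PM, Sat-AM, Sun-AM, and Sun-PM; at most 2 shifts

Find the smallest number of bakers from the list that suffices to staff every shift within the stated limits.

10 slots to fill and no one can take more than 3, so at least ⌈10/3⌉ = 4 bakers are needed.
Any 4 bakers together have capacity at most 3+2+2+2 = 9 < 10 slots, so 4 can never suffice.
Lindqvist, Eriksen, Yoon, Cruz, and Costa alone can cover everything: Wed-PM→Eriksen, Thu-AM→Yoon, Thu-PM→Lindqvist+Yoon, Fri-AM→Yoon, Fri-PM→Eriksen, Sat-AM→Cruz, Sat-PM→Lindqvist, Sun-AM→Costa, Sun-PM→Cruz.

5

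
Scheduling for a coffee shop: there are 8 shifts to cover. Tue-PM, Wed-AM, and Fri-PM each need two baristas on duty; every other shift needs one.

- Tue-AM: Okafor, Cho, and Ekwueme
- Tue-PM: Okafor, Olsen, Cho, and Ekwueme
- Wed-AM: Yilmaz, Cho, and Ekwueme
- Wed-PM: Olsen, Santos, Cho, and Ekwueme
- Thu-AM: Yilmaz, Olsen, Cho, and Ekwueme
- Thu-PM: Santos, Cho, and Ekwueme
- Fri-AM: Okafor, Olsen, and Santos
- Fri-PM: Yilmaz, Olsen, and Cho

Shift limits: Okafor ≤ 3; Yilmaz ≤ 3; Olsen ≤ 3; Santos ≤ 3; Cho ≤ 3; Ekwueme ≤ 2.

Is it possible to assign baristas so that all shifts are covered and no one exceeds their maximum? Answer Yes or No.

One valid schedule: Tue-AM→Okafor, Tue-PM→Okafor+Olsen, Wed-AM→Yilmaz+Cho, Wed-PM→Olsen, Thu-AM→Yilmaz, Thu-PM→Santos, Fri-AM→Okafor, Fri-PM→Yilmaz+Olsen.
Loads: Okafor 3/3, Yilmaz 3/3, Olsen 3/3, Santos 1/3, Cho 1/3, Ekwueme 0/2 — all within limits.

Yes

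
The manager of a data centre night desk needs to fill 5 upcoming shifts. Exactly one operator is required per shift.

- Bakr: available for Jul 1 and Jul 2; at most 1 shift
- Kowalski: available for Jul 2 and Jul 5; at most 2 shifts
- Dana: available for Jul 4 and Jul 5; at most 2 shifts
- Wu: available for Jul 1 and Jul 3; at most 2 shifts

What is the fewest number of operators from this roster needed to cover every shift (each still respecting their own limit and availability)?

5 slots to fill and no one can take more than 2, so at least ⌈5/2⌉ = 3 operators are needed.
Bakr, Dana, and Wu alone can cover everything: Jul 1→Wu, Jul 2→Bakr, Jul 3→Wu, Jul 4→Dana, Jul 5→Dana.

3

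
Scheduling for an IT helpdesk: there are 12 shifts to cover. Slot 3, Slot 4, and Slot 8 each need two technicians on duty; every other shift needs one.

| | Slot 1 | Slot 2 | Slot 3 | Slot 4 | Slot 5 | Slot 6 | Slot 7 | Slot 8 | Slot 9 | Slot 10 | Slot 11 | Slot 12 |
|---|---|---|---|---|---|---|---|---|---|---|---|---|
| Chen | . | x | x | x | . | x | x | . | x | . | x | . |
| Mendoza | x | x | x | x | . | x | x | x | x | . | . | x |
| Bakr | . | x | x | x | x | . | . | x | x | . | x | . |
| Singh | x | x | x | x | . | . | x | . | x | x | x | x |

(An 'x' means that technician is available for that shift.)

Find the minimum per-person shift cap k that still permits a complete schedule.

With 4 technicians and 15 worker-slots to fill, someone must work at least ⌈15/4⌉ = 4 shifts, so k ≥ 4.
k = 4 works: Slot 1→Mendoza, Slot 2→Chen, Slot 3→Bakr+Singh, Slot 4→Bakr+Singh, Slot 5→Bakr, Slot 6→Chen, Slot 7→Chen, Slot 8→Mendoza+Bakr, Slot 9→Mendoza, Slot 10→Singh, Slot 11→Chen, Slot 12→Mendoza.
Loads: Chen 4, Mendoza 4, Bakr 4, Singh 3 — all ≤ 4.

4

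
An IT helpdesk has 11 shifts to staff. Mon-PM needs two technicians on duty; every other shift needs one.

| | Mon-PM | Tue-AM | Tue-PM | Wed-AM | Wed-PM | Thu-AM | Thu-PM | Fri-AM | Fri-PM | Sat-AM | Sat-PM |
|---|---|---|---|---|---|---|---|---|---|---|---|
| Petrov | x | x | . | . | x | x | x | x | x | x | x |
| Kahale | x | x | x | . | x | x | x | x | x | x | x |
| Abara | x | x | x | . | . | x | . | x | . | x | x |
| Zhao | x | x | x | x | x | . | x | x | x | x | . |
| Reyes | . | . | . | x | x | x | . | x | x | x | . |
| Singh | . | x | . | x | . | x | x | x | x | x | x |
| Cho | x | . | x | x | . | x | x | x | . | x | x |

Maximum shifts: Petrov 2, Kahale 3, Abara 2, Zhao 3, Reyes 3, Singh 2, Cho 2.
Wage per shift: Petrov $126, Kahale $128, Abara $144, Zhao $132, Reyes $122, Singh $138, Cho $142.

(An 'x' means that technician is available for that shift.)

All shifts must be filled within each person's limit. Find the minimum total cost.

Picking the cheapest available technician for each shift independently would cost $1492, but that ignores the shift limits.
An optimal schedule: Mon-PM→Kahale+Zhao, Tue-AM→Petrov, Tue-PM→Kahale, Wed-AM→Reyes, Wed-PM→Reyes, Thu-AM→Singh, Thu-PM→Petrov, Fri-AM→Zhao, Fri-PM→Reyes, Sat-AM→Zhao, Sat-PM→Kahale.
Total: 128 + 132 + 126 + 128 + 122 + 122 + 138 + 126 + 132 + 122 + 132 + 128 = $1536.

$1536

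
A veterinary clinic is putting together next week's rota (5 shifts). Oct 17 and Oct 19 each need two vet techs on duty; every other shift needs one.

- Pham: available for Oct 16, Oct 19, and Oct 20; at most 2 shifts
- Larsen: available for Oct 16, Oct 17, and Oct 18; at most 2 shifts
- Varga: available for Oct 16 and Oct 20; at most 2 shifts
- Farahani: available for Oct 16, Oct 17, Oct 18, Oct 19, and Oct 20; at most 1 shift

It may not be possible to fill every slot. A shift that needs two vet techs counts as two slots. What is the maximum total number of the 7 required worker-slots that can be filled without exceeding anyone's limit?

6

Total capacity across all vet techs is 2+2+2+1 = 7, and 7 slots are needed, so at most 7 can be filled.
Shifts {Oct 17, Oct 19} need 4 slots but only Pham, Larsen, and Farahani are available for them, supplying at most 3 — so at least 1 slot must go unfilled.
An assignment achieving 6: Oct 16→Varga, Oct 17→Larsen+Farahani, Oct 18→Larsen, Oct 19→Pham, Oct 20→Pham.
Loads: Pham 2/2, Larsen 2/2, Varga 1/2, Farahani 1/1.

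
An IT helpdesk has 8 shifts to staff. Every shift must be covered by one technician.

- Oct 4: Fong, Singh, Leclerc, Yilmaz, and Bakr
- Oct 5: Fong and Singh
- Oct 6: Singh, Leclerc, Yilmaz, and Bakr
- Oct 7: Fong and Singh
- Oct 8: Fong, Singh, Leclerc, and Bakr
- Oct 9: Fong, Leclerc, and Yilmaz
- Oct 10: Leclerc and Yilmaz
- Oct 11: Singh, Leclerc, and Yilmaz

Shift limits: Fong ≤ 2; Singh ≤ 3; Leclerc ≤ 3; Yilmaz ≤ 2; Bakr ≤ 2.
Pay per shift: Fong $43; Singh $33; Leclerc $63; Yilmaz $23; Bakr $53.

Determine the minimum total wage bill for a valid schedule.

$284

Picking the cheapest available technician for each shift independently would cost $214, but that ignores the shift limits.
An optimal schedule: Oct 4→Fong, Oct 5→Singh, Oct 6→Bakr, Oct 7→Singh, Oct 8→Fong, Oct 9→Yilmaz, Oct 10→Yilmaz, Oct 11→Singh.
Total: 43 + 33 + 53 + 33 + 43 + 23 + 23 + 33 = $284.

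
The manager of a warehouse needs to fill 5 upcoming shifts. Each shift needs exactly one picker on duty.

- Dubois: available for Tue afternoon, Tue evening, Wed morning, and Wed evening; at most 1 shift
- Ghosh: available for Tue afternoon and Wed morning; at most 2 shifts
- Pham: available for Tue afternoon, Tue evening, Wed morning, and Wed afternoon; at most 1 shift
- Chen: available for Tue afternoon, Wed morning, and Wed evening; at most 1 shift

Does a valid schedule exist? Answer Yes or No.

Yes

Wed afternoon can only be covered by Pham, so that assignment is forced.
One valid schedule: Tue afternoon→Ghosh, Tue evening→Dubois, Wed morning→Ghosh, Wed afternoon→Pham, Wed evening→Chen.
Loads: Dubois 1/1, Ghosh 2/2, Pham 1/1, Chen 1/1 — all within limits.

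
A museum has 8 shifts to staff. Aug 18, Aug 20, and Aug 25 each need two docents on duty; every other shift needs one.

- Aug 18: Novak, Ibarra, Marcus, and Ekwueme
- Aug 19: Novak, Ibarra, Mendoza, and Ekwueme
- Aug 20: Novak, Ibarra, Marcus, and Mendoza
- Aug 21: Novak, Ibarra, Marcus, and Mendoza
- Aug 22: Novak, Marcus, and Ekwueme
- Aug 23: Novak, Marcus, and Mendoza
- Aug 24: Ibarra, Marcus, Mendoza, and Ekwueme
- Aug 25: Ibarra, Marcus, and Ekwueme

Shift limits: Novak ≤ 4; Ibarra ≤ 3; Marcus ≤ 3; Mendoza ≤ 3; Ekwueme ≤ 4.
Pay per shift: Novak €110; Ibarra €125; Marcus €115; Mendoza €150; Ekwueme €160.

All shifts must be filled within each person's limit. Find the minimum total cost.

Picking the cheapest available docent for each shift independently would cost €1245, but that ignores the shift limits.
An optimal schedule: Aug 18→Ibarra+Marcus, Aug 19→Novak, Aug 20→Marcus+Mendoza, Aug 21→Novak, Aug 22→Novak, Aug 23→Novak, Aug 24→Ibarra, Aug 25→Ibarra+Marcus.
Total: 125 + 115 + 110 + 115 + 150 + 110 + 110 + 110 + 125 + 125 + 115 = €1310.

€1310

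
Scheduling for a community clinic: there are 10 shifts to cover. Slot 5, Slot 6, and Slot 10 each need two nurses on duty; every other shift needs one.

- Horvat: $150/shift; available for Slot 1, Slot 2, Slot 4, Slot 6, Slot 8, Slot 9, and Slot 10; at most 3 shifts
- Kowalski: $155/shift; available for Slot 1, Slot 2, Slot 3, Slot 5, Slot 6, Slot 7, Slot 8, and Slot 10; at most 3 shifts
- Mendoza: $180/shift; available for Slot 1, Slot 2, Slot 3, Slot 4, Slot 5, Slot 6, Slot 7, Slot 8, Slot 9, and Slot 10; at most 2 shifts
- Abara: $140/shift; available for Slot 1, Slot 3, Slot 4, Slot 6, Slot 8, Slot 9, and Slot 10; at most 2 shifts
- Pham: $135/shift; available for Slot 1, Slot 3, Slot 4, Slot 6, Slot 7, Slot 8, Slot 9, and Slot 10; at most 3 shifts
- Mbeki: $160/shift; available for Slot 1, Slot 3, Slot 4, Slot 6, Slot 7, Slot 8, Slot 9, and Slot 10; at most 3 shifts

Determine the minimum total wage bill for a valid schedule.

$1940

Slot 5 can only be covered by Kowalski and Mendoza, so that assignment is forced.
Picking the cheapest available nurse for each shift independently would cost $1845, but that ignores the shift limits.
An optimal schedule: Slot 1→Abara, Slot 2→Horvat, Slot 3→Pham, Slot 4→Pham, Slot 5→Kowalski+Mendoza, Slot 6→Horvat+Kowalski, Slot 7→Pham, Slot 8→Horvat, Slot 9→Abara, Slot 10→Kowalski+Mbeki.
Total: 140 + 150 + 135 + 135 + 155 + 180 + 150 + 155 + 135 + 150 + 140 + 155 + 160 = $1940.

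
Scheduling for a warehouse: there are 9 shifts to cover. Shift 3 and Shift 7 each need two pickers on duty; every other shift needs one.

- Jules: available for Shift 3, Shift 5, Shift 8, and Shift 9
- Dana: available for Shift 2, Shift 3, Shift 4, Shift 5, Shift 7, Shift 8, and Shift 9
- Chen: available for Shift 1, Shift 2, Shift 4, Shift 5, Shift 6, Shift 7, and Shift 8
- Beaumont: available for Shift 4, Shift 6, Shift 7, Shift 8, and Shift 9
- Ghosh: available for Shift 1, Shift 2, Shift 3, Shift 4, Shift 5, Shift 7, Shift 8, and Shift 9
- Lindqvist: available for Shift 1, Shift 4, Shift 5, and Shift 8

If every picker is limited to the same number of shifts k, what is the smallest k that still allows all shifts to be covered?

2

With 6 pickers and 11 worker-slots to fill, someone must work at least ⌈11/6⌉ = 2 shifts, so k ≥ 2.
k = 2 works: Shift 1→Chen, Shift 2→Dana, Shift 3→Jules+Dana, Shift 4→Beaumont, Shift 5→Ghosh, Shift 6→Chen, Shift 7→Beaumont+Ghosh, Shift 8→Lindqvist, Shift 9→Jules.
Loads: Jules 2, Dana 2, Chen 2, Beaumont 2, Ghosh 2, Lindqvist 1 — all ≤ 2.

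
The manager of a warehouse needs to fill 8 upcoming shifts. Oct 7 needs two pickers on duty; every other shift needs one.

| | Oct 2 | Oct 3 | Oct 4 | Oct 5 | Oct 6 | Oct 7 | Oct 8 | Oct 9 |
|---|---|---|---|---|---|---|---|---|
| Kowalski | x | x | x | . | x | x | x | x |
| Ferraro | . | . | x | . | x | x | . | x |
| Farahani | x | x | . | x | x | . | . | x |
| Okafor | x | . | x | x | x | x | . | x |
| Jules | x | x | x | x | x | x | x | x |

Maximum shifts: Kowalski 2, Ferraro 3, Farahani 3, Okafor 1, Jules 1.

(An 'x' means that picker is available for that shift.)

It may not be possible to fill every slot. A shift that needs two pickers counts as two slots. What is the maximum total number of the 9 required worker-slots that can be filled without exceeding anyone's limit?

9

Total capacity across all pickers is 2+3+3+1+1 = 10, and 9 slots are needed, so at most 9 can be filled.
An assignment achieving 9: Oct 2→Farahani, Oct 3→Kowalski, Oct 4→Ferraro, Oct 5→Farahani, Oct 6→Ferraro, Oct 7→Ferraro+Okafor, Oct 8→Kowalski, Oct 9→Farahani.
Loads: Kowalski 2/2, Ferraro 3/3, Farahani 3/3, Okafor 1/1, Jules 0/1.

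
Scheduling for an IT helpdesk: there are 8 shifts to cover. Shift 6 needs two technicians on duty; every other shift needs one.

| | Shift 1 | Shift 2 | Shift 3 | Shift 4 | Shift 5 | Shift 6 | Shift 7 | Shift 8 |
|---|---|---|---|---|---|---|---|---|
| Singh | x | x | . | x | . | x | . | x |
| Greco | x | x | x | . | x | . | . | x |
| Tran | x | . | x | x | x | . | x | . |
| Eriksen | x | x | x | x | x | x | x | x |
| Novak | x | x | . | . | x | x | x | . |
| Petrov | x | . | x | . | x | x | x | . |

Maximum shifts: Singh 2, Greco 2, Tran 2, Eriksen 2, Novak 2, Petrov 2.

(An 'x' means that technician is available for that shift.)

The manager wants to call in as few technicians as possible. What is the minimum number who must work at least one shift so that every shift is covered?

5

9 slots to fill and no one can take more than 2, so at least ⌈9/2⌉ = 5 technicians are needed.
Singh, Greco, Tran, Eriksen, and Novak alone can cover everything: Shift 1→Novak, Shift 2→Eriksen, Shift 3→Greco, Shift 4→Singh, Shift 5→Tran, Shift 6→Singh+Eriksen, Shift 7→Tran, Shift 8→Greco.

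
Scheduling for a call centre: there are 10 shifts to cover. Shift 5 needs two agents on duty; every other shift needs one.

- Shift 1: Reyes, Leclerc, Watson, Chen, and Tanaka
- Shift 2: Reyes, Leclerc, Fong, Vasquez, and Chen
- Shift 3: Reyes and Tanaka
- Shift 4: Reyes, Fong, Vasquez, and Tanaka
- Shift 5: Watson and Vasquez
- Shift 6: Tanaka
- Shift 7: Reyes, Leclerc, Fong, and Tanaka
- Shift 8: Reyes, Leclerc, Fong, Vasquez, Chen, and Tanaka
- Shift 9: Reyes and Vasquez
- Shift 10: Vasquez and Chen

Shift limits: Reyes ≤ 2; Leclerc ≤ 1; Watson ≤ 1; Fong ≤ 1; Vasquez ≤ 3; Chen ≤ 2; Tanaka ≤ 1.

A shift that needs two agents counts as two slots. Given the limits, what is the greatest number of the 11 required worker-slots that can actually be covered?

11

Total capacity across all agents is 2+1+1+1+3+2+1 = 11, and 11 slots are needed, so at most 11 can be filled.
An assignment achieving 11: Shift 1→Chen, Shift 2→Vasquez, Shift 3→Reyes, Shift 4→Fong, Shift 5→Watson+Vasquez, Shift 6→Tanaka, Shift 7→Leclerc, Shift 8→Chen, Shift 9→Reyes, Shift 10→Vasquez.
Loads: Reyes 2/2, Leclerc 1/1, Watson 1/1, Fong 1/1, Vasquez 3/3, Chen 2/2, Tanaka 1/1.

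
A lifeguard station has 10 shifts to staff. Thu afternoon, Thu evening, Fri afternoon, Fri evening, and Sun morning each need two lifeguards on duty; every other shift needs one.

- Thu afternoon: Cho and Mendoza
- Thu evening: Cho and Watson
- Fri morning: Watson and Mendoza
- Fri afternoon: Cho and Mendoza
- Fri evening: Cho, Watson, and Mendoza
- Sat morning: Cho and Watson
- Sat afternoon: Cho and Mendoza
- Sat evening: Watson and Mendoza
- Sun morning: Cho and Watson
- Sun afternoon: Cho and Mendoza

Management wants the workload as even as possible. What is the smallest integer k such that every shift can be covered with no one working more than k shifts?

5

With 3 lifeguards and 15 worker-slots to fill, someone must work at least ⌈15/3⌉ = 5 shifts, so k ≥ 5.
k = 5 works: Thu afternoon→Cho+Mendoza, Thu evening→Cho+Watson, Fri morning→Watson, Fri afternoon→Cho+Mendoza, Fri evening→Watson+Mendoza, Sat morning→Cho, Sat afternoon→Mendoza, Sat evening→Watson, Sun morning→Cho+Watson, Sun afternoon→Mendoza.
Loads: Cho 5, Watson 5, Mendoza 5 — all ≤ 5.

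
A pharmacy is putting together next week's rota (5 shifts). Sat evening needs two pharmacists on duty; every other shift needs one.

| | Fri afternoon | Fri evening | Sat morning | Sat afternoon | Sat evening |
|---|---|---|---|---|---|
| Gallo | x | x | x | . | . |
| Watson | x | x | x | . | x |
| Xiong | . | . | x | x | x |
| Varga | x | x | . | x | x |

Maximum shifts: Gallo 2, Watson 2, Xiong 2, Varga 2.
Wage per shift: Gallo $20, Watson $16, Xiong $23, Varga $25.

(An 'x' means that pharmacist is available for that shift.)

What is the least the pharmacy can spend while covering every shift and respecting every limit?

$118

Picking the cheapest available pharmacist for each shift independently would cost $110, but that ignores the shift limits.
An optimal schedule: Fri afternoon→Gallo, Fri evening→Gallo, Sat morning→Watson, Sat afternoon→Xiong, Sat evening→Watson+Xiong.
Total: 20 + 20 + 16 + 23 + 16 + 23 = $118.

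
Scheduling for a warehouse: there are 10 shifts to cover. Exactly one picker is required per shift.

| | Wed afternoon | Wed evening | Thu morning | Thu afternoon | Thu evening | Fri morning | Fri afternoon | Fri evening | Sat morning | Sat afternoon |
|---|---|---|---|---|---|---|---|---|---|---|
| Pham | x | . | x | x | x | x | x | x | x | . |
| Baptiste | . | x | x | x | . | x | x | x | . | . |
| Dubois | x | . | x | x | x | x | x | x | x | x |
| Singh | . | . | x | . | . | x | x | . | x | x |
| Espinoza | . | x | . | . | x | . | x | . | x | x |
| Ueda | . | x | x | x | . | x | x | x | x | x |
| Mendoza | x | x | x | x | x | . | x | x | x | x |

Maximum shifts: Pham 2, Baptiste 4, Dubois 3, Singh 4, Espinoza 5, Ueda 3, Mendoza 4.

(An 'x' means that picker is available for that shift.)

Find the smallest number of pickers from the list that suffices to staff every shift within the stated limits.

10 slots to fill and no one can take more than 5, so at least ⌈10/5⌉ = 2 pickers are needed.
Any 2 pickers together have capacity at most 5+4 = 9 < 10 slots, so 2 can never suffice.
Pham, Baptiste, and Singh alone can cover everything: Wed afternoon→Pham, Wed evening→Baptiste, Thu morning→Baptiste, Thu afternoon→Baptiste, Thu evening→Pham, Fri morning→Singh, Fri afternoon→Singh, Fri evening→Baptiste, Sat morning→Singh, Sat afternoon→Singh.

3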